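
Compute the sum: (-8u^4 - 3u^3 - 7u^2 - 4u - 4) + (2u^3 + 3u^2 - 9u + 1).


Align terms by degree and add:
  -8u^4 - 3u^3 - 7u^2 - 4u - 4
+ 2u^3 + 3u^2 - 9u + 1
= -8u^4 - u^3 - 4u^2 - 13u - 3


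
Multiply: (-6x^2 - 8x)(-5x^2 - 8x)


Distribute each term of the first polynomial:
  (-6x^2)(-5x^2 - 8x) = 30x^4 + 48x^3
  (-8x)(-5x^2 - 8x) = 40x^3 + 64x^2
Sum: 30x^4 + 88x^3 + 64x^2


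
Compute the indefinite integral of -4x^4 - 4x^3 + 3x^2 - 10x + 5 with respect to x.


Reverse power rule on each term:
  ∫ -4x^4 dx = -(4/5)x^5
  ∫ -4x^3 dx = -x^4
  ∫ 3x^2 dx = x^3
  ∫ -10x dx = -5x^2
  ∫ 5 dx = 5x
F(x) = -(4/5)x^5 - x^4 + x^3 - 5x^2 + 5x + C


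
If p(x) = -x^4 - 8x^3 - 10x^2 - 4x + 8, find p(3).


Using direct substitution:
  -1 * (3)^4 = -81
  -8 * (3)^3 = -216
  -10 * (3)^2 = -90
  -4 * (3)^1 = -12
  constant: 8
Sum = -81 - 216 - 90 - 12 + 8 = -391


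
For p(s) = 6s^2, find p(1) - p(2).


p(1) = 6
p(2) = 24
p(1) - p(2) = 6 - 24 = -18


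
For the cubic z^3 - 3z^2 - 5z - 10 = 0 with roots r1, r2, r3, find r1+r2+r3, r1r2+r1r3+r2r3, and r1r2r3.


Monic cubic z^3+bz^2+cz+d=0: sum=-b, pairwise sum=c, product=-d.
b=-3, c=-5, d=-10
r1+r2+r3 = 3
r1r2+r1r3+r2r3 = -5
r1r2r3 = 10


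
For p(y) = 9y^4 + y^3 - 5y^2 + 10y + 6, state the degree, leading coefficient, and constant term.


Highest power of y is 4, with coefficient 9. Constant term is 6.
Degree = 4, leading coefficient = 9, constant term = 6


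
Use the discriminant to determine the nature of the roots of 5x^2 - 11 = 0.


D = b^2 - 4ac = (0)^2 - 4(5)(-11) = 0 + 220 = 220
Since D > 0: two distinct irrational roots


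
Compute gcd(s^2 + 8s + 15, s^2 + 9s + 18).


Factor each:
  s^2 + 8s + 15 = (s + 3)(s + 5)
  s^2 + 9s + 18 = (s + 3)(s + 6)
Common monic factor: s + 3


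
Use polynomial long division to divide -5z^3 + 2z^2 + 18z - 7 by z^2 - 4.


(-5z^3 + 2z^2 + 18z - 7) / (z^2 - 4)
Step 1: -5z * (z^2 - 4) = -5z^3 + 20z; subtract.
Step 2: 2 * (z^2 - 4) = 2z^2 - 8; subtract.
Quotient: -5z + 2, Remainder: -2z + 1


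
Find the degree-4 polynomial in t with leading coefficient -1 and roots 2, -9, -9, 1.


p(t) = -(t - 2)(t + 9)(t + 9)(t - 1)
Expand: -t^4 - 15t^3 - 29t^2 + 207t - 162


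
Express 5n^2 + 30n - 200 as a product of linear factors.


Roots satisfy r1 + r2 = -b/a = -6 and r1*r2 = c/a = -40.
So r1 = -10, r2 = 4.
5n^2 + 30n - 200 = 5(n - r1)(n - r2) = 5(n + 10)(n - 4)


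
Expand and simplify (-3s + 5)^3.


Expand (-3s + 5)^3 by repeated multiplication:
  (-3s + 5)^2 = 9s^2 - 30s + 25
= -27s^3 + 135s^2 - 225s + 125


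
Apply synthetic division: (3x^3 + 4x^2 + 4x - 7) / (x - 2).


Synthetic division with c = 2. Coefficients: 3, 4, 4, -7
Bring down 3.
  3 * 2 = 6; 6 + 4 = 10
  10 * 2 = 20; 20 + 4 = 24
  24 * 2 = 48; 48 - 7 = 41
Quotient: 3x^2 + 10x + 24, Remainder: 41


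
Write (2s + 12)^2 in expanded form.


Expand (2s + 12)^2 by repeated multiplication:
= 4s^2 + 48s + 144


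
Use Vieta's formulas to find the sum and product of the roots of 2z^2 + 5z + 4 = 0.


For az^2+bz+c=0: sum = -b/a, product = c/a.
a=2, b=5, c=4
Sum = -(5)/2 = -5/2
Product = (4)/2 = 2


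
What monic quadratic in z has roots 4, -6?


p(z) = (z - 4)(z + 6)
Expand: z^2 + 2z - 24


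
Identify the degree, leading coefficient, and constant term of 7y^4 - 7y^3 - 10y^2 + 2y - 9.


Highest power of y is 4, with coefficient 7. Constant term is -9.
Degree = 4, leading coefficient = 7, constant term = -9


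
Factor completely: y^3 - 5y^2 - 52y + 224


Try integer roots (divisors of 224). y=-7: p(-7)=0.
Divide out (y + 7): quotient is y^2 - 12y + 32.
Factor the quadratic: (y - 8)(y - 4)
Result: (y + 7)(y - 8)(y - 4)


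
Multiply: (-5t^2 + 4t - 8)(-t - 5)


Distribute each term of the first polynomial:
  (-5t^2)(-t - 5) = 5t^3 + 25t^2
  (4t)(-t - 5) = -4t^2 - 20t
  (-8)(-t - 5) = 8t + 40
Sum: 5t^3 + 21t^2 - 12t + 40


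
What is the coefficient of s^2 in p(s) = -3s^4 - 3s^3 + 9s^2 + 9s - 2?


Read off the coefficient of s^2: 9


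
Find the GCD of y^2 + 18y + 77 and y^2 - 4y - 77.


Factor each:
  y^2 + 18y + 77 = (y + 7)(y + 11)
  y^2 - 4y - 77 = (y + 7)(y - 11)
Common monic factor: y + 7


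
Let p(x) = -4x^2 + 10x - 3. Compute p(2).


Using direct substitution:
  -4 * (2)^2 = -16
  10 * (2)^1 = 20
  constant: -3
Sum = -16 + 20 - 3 = 1


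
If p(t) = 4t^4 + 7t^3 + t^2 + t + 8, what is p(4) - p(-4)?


p(4) = 1500
p(-4) = 596
p(4) - p(-4) = 1500 - 596 = 904


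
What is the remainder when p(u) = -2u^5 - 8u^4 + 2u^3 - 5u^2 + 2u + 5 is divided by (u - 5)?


By the Remainder Theorem, the remainder equals p(5):
  -2*(5)^5 = -6250
  -8*(5)^4 = -5000
  2*(5)^3 = 250
  -5*(5)^2 = -125
  2*(5)^1 = 10
  constant: 5
Sum: -6250 - 5000 + 250 - 125 + 10 + 5 = -11110


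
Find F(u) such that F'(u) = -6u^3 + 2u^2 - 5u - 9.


Reverse power rule on each term:
  ∫ -6u^3 du = -(3/2)u^4
  ∫ 2u^2 du = (2/3)u^3
  ∫ -5u du = -(5/2)u^2
  ∫ -9 du = -9u
F(u) = -(3/2)u^4 + (2/3)u^3 - (5/2)u^2 - 9u + C


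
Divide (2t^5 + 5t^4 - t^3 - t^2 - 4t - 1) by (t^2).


(2t^5 + 5t^4 - t^3 - t^2 - 4t - 1) / (t^2)
Step 1: 2t^3 * (t^2) = 2t^5; subtract.
Step 2: 5t^2 * (t^2) = 5t^4; subtract.
Step 3: -t * (t^2) = -t^3; subtract.
Step 4: -1 * (t^2) = -t^2; subtract.
Quotient: 2t^3 + 5t^2 - t - 1, Remainder: -4t - 1


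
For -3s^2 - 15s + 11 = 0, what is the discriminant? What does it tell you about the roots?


D = b^2 - 4ac = (-15)^2 - 4(-3)(11) = 225 + 132 = 357
Since D > 0: two distinct irrational roots


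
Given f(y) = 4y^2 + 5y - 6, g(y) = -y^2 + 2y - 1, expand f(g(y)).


Substitute g(y) into f:
f(g(y)) = 4*(-y^2 + 2y - 1)^2 + 5*(-y^2 + 2y - 1) + (-6)
(-y^2 + 2y - 1)^2 = y^4 - 4y^3 + 6y^2 - 4y + 1
Expand and combine: 4y^4 - 16y^3 + 19y^2 - 6y - 7


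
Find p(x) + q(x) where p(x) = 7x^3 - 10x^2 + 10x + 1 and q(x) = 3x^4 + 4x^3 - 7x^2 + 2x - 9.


Align terms by degree and add:
  7x^3 - 10x^2 + 10x + 1
+ 3x^4 + 4x^3 - 7x^2 + 2x - 9
= 3x^4 + 11x^3 - 17x^2 + 12x - 8


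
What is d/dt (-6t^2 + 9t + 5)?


Apply the power rule term by term:
  d/dt(-6t^2) = -12t
  d/dt(9t) = 9
  d/dt(5) = 0
p'(t) = -12t + 9


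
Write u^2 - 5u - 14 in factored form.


Roots satisfy r1 + r2 = -b/a = 5 and r1*r2 = c/a = -14.
So r1 = 7, r2 = -2.
u^2 - 5u - 14 = (u - r1)(u - r2) = (u - 7)(u + 2)


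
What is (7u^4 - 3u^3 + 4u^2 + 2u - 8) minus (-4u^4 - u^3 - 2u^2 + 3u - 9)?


Distribute the minus sign:
  (7u^4 - 3u^3 + 4u^2 + 2u - 8)
- (-4u^4 - u^3 - 2u^2 + 3u - 9)
Negate second polynomial: 4u^4 + u^3 + 2u^2 - 3u + 9
Add: 11u^4 - 2u^3 + 6u^2 - u + 1


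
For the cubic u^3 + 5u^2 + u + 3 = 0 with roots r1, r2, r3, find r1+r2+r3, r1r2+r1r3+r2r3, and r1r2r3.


Monic cubic u^3+bu^2+cu+d=0: sum=-b, pairwise sum=c, product=-d.
b=5, c=1, d=3
r1+r2+r3 = -5
r1r2+r1r3+r2r3 = 1
r1r2r3 = -3


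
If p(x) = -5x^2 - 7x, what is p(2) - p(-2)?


p(2) = -34
p(-2) = -6
p(2) - p(-2) = -34 + 6 = -28


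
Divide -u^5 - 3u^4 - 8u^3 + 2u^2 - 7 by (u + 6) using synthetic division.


Synthetic division with c = -6. Coefficients: -1, -3, -8, 2, 0, -7
Bring down -1.
  -1 * -6 = 6; 6 - 3 = 3
  3 * -6 = -18; -18 - 8 = -26
  -26 * -6 = 156; 156 + 2 = 158
  158 * -6 = -948; -948 + 0 = -948
  -948 * -6 = 5688; 5688 - 7 = 5681
Quotient: -u^4 + 3u^3 - 26u^2 + 158u - 948, Remainder: 5681


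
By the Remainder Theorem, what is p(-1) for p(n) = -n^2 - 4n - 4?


By the Remainder Theorem, the remainder equals p(-1):
  -1*(-1)^2 = -1
  -4*(-1)^1 = 4
  constant: -4
Sum: -1 + 4 - 4 = -1


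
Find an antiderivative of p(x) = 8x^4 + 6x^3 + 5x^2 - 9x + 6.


Reverse power rule on each term:
  ∫ 8x^4 dx = (8/5)x^5
  ∫ 6x^3 dx = (3/2)x^4
  ∫ 5x^2 dx = (5/3)x^3
  ∫ -9x dx = -(9/2)x^2
  ∫ 6 dx = 6x
F(x) = (8/5)x^5 + (3/2)x^4 + (5/3)x^3 - (9/2)x^2 + 6x + C


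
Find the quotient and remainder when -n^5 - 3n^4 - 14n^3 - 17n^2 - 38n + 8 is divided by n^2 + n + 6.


(-n^5 - 3n^4 - 14n^3 - 17n^2 - 38n + 8) / (n^2 + n + 6)
Step 1: -n^3 * (n^2 + n + 6) = -n^5 - n^4 - 6n^3; subtract.
Step 2: -2n^2 * (n^2 + n + 6) = -2n^4 - 2n^3 - 12n^2; subtract.
Step 3: -6n * (n^2 + n + 6) = -6n^3 - 6n^2 - 36n; subtract.
Step 4: 1 * (n^2 + n + 6) = n^2 + n + 6; subtract.
Quotient: -n^3 - 2n^2 - 6n + 1, Remainder: -3n + 2


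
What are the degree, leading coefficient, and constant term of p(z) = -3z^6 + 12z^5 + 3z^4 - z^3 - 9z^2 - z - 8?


Highest power of z is 6, with coefficient -3. Constant term is -8.
Degree = 6, leading coefficient = -3, constant term = -8


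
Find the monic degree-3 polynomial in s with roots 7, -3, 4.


p(s) = (s - 7)(s + 3)(s - 4)
Expand: s^3 - 8s^2 - 5s + 84


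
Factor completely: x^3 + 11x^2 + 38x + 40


Try integer roots (divisors of 40). x=-2: p(-2)=0.
Divide out (x + 2): quotient is x^2 + 9x + 20.
Factor the quadratic: (x + 5)(x + 4)
Result: (x + 2)(x + 5)(x + 4)


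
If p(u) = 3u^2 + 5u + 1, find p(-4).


Using direct substitution:
  3 * (-4)^2 = 48
  5 * (-4)^1 = -20
  constant: 1
Sum = 48 - 20 + 1 = 29


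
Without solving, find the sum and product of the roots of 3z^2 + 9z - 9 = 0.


For az^2+bz+c=0: sum = -b/a, product = c/a.
a=3, b=9, c=-9
Sum = -(9)/3 = -3
Product = (-9)/3 = -3


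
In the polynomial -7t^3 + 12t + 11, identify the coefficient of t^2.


Read off the coefficient of t^2: 0


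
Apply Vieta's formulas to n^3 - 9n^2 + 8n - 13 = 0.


Monic cubic n^3+bn^2+cn+d=0: sum=-b, pairwise sum=c, product=-d.
b=-9, c=8, d=-13
r1+r2+r3 = 9
r1r2+r1r3+r2r3 = 8
r1r2r3 = 13


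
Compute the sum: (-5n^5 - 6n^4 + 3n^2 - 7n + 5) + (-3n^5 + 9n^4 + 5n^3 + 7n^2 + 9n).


Align terms by degree and add:
  -5n^5 - 6n^4 + 3n^2 - 7n + 5
  -3n^5 + 9n^4 + 5n^3 + 7n^2 + 9n
= -8n^5 + 3n^4 + 5n^3 + 10n^2 + 2n + 5


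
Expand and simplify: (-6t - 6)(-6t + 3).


Distribute each term of the first polynomial:
  (-6t)(-6t + 3) = 36t^2 - 18t
  (-6)(-6t + 3) = 36t - 18
Sum: 36t^2 + 18t - 18


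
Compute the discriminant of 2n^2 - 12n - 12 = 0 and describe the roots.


D = b^2 - 4ac = (-12)^2 - 4(2)(-12) = 144 + 96 = 240
Since D > 0: two distinct irrational roots


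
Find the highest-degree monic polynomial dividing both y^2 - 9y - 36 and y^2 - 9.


Factor each:
  y^2 - 9y - 36 = (y + 3)(y - 12)
  y^2 - 9 = (y + 3)(y - 3)
Common monic factor: y + 3


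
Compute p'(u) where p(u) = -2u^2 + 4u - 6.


Apply the power rule term by term:
  d/du(-2u^2) = -4u
  d/du(4u) = 4
  d/du(-6) = 0
p'(u) = -4u + 4


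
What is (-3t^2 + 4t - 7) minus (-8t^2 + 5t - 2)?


Distribute the minus sign:
  (-3t^2 + 4t - 7)
- (-8t^2 + 5t - 2)
Negate second polynomial: 8t^2 - 5t + 2
Add: 5t^2 - t - 5


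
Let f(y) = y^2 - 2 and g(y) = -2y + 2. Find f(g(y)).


Substitute g(y) into f:
f(g(y)) = 1*(-2y + 2)^2 + (-2)
(-2y + 2)^2 = 4y^2 - 8y + 4
Expand and combine: 4y^2 - 8y + 2


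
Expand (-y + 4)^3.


Expand (-y + 4)^3 by repeated multiplication:
  (-y + 4)^2 = y^2 - 8y + 16
= -y^3 + 12y^2 - 48y + 64


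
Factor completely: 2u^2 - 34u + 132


Roots satisfy r1 + r2 = -b/a = 17 and r1*r2 = c/a = 66.
So r1 = 11, r2 = 6.
2u^2 - 34u + 132 = 2(u - r1)(u - r2) = 2(u - 11)(u - 6)


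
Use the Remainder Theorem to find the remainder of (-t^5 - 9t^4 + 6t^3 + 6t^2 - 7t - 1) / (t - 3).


By the Remainder Theorem, the remainder equals p(3):
  -1*(3)^5 = -243
  -9*(3)^4 = -729
  6*(3)^3 = 162
  6*(3)^2 = 54
  -7*(3)^1 = -21
  constant: -1
Sum: -243 - 729 + 162 + 54 - 21 - 1 = -778


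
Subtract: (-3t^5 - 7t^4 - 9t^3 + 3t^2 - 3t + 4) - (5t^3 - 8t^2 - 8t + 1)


Distribute the minus sign:
  (-3t^5 - 7t^4 - 9t^3 + 3t^2 - 3t + 4)
- (5t^3 - 8t^2 - 8t + 1)
Negate second polynomial: -5t^3 + 8t^2 + 8t - 1
Add: -3t^5 - 7t^4 - 14t^3 + 11t^2 + 5t + 3


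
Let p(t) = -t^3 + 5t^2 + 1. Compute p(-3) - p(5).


p(-3) = 73
p(5) = 1
p(-3) - p(5) = 73 - 1 = 72


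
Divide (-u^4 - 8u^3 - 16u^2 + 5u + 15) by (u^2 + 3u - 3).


(-u^4 - 8u^3 - 16u^2 + 5u + 15) / (u^2 + 3u - 3)
Step 1: -u^2 * (u^2 + 3u - 3) = -u^4 - 3u^3 + 3u^2; subtract.
Step 2: -5u * (u^2 + 3u - 3) = -5u^3 - 15u^2 + 15u; subtract.
Step 3: -4 * (u^2 + 3u - 3) = -4u^2 - 12u + 12; subtract.
Quotient: -u^2 - 5u - 4, Remainder: 2u + 3


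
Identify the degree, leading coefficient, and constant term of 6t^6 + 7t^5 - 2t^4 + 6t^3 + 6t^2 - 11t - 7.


Highest power of t is 6, with coefficient 6. Constant term is -7.
Degree = 6, leading coefficient = 6, constant term = -7


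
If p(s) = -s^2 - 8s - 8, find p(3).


Using direct substitution:
  -1 * (3)^2 = -9
  -8 * (3)^1 = -24
  constant: -8
Sum = -9 - 24 - 8 = -41


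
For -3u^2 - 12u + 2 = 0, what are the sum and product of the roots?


For au^2+bu+c=0: sum = -b/a, product = c/a.
a=-3, b=-12, c=2
Sum = -(-12)/-3 = -4
Product = (2)/-3 = -2/3


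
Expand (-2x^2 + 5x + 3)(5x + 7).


Distribute each term of the first polynomial:
  (-2x^2)(5x + 7) = -10x^3 - 14x^2
  (5x)(5x + 7) = 25x^2 + 35x
  (3)(5x + 7) = 15x + 21
Sum: -10x^3 + 11x^2 + 50x + 21


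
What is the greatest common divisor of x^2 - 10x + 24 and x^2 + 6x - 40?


Factor each:
  x^2 - 10x + 24 = (x - 4)(x - 6)
  x^2 + 6x - 40 = (x - 4)(x + 10)
Common monic factor: x - 4


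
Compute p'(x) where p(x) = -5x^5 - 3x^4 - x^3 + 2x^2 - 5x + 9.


Apply the power rule term by term:
  d/dx(-5x^5) = -25x^4
  d/dx(-3x^4) = -12x^3
  d/dx(-x^3) = -3x^2
  d/dx(2x^2) = 4x
  d/dx(-5x) = -5
  d/dx(9) = 0
p'(x) = -25x^4 - 12x^3 - 3x^2 + 4x - 5


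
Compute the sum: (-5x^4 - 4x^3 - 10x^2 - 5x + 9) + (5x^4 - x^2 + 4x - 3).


Align terms by degree and add:
  -5x^4 - 4x^3 - 10x^2 - 5x + 9
+ 5x^4 - x^2 + 4x - 3
= -4x^3 - 11x^2 - x + 6


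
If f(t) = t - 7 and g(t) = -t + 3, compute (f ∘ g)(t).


Substitute g(t) into f:
f(g(t)) = 1*(-t + 3) + (-7)
Expand and combine: -t - 4


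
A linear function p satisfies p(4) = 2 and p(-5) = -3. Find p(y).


p(y) = my + b. Using p(4)=2, p(-5)=-3:
m = (2 + 3)/(4 + 5) = 5/9 = 5/9
b = 2 - m*(4) = 2 - 20/9 = -2/9
p(y) = (5/9)y - (2/9)


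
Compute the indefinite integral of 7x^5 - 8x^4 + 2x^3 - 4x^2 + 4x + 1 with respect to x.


Reverse power rule on each term:
  ∫ 7x^5 dx = (7/6)x^6
  ∫ -8x^4 dx = -(8/5)x^5
  ∫ 2x^3 dx = (1/2)x^4
  ∫ -4x^2 dx = -(4/3)x^3
  ∫ 4x dx = 2x^2
  ∫ 1 dx = x
F(x) = (7/6)x^6 - (8/5)x^5 + (1/2)x^4 - (4/3)x^3 + 2x^2 + x + C


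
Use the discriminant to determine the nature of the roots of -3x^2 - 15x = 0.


D = b^2 - 4ac = (-15)^2 - 4(-3)(0) = 225 = 225
Since D > 0: two distinct rational roots


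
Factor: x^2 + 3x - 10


Roots satisfy r1 + r2 = -b/a = -3 and r1*r2 = c/a = -10.
So r1 = 2, r2 = -5.
x^2 + 3x - 10 = (x - r1)(x - r2) = (x - 2)(x + 5)


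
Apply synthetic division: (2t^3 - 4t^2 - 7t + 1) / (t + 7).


Synthetic division with c = -7. Coefficients: 2, -4, -7, 1
Bring down 2.
  2 * -7 = -14; -14 - 4 = -18
  -18 * -7 = 126; 126 - 7 = 119
  119 * -7 = -833; -833 + 1 = -832
Quotient: 2t^2 - 18t + 119, Remainder: -832


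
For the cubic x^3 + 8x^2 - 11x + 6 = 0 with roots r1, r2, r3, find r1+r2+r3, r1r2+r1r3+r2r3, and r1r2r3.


Monic cubic x^3+bx^2+cx+d=0: sum=-b, pairwise sum=c, product=-d.
b=8, c=-11, d=6
r1+r2+r3 = -8
r1r2+r1r3+r2r3 = -11
r1r2r3 = -6


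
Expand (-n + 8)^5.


Expand (-n + 8)^5 by repeated multiplication:
  (-n + 8)^2 = n^2 - 16n + 64
  (-n + 8)^3 = -n^3 + 24n^2 - 192n + 512
  (-n + 8)^4 = n^4 - 32n^3 + 384n^2 - 2048n + 4096
= -n^5 + 40n^4 - 640n^3 + 5120n^2 - 20480n + 32768


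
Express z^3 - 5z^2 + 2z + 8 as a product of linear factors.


Try integer roots (divisors of 8). z=2: p(2)=0.
Divide out (z - 2): quotient is z^2 - 3z - 4.
Factor the quadratic: (z + 1)(z - 4)
Result: (z - 2)(z + 1)(z - 4)


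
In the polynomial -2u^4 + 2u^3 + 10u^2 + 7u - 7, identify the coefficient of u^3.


Read off the coefficient of u^3: 2


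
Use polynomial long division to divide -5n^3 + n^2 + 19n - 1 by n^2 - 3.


(-5n^3 + n^2 + 19n - 1) / (n^2 - 3)
Step 1: -5n * (n^2 - 3) = -5n^3 + 15n; subtract.
Step 2: 1 * (n^2 - 3) = n^2 - 3; subtract.
Quotient: -5n + 1, Remainder: 4n + 2


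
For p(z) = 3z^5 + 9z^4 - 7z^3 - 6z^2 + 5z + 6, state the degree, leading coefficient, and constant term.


Highest power of z is 5, with coefficient 3. Constant term is 6.
Degree = 5, leading coefficient = 3, constant term = 6


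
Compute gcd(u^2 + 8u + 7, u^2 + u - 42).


Factor each:
  u^2 + 8u + 7 = (u + 7)(u + 1)
  u^2 + u - 42 = (u + 7)(u - 6)
Common monic factor: u + 7


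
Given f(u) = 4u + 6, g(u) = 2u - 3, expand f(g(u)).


Substitute g(u) into f:
f(g(u)) = 4*(2u - 3) + 6
Expand and combine: 8u - 6


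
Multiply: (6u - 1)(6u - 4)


Distribute each term of the first polynomial:
  (6u)(6u - 4) = 36u^2 - 24u
  (-1)(6u - 4) = -6u + 4
Sum: 36u^2 - 30u + 4


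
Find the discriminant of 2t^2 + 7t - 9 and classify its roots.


D = b^2 - 4ac = (7)^2 - 4(2)(-9) = 49 + 72 = 121
Since D > 0: two distinct rational roots


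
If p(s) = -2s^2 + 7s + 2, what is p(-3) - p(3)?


p(-3) = -37
p(3) = 5
p(-3) - p(3) = -37 - 5 = -42


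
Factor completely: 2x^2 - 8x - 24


Roots satisfy r1 + r2 = -b/a = 4 and r1*r2 = c/a = -12.
So r1 = -2, r2 = 6.
2x^2 - 8x - 24 = 2(x - r1)(x - r2) = 2(x + 2)(x - 6)


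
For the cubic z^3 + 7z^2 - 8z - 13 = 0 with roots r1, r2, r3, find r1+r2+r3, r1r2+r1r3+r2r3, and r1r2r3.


Monic cubic z^3+bz^2+cz+d=0: sum=-b, pairwise sum=c, product=-d.
b=7, c=-8, d=-13
r1+r2+r3 = -7
r1r2+r1r3+r2r3 = -8
r1r2r3 = 13


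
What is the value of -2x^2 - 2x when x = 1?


Using direct substitution:
  -2 * (1)^2 = -2
  -2 * (1)^1 = -2
  constant: 0
Sum = -2 - 2 + 0 = -4


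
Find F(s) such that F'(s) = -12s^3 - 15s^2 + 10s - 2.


Reverse power rule on each term:
  ∫ -12s^3 ds = -3s^4
  ∫ -15s^2 ds = -5s^3
  ∫ 10s ds = 5s^2
  ∫ -2 ds = -2s
F(s) = -3s^4 - 5s^3 + 5s^2 - 2s + C


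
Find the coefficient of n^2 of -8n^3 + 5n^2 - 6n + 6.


Read off the coefficient of n^2: 5


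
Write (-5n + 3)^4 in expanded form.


Expand (-5n + 3)^4 by repeated multiplication:
  (-5n + 3)^2 = 25n^2 - 30n + 9
  (-5n + 3)^3 = -125n^3 + 225n^2 - 135n + 27
= 625n^4 - 1500n^3 + 1350n^2 - 540n + 81


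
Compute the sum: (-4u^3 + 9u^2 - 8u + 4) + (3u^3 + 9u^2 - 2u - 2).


Align terms by degree and add:
  -4u^3 + 9u^2 - 8u + 4
+ 3u^3 + 9u^2 - 2u - 2
= -u^3 + 18u^2 - 10u + 2


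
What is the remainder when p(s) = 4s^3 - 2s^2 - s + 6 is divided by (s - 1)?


By the Remainder Theorem, the remainder equals p(1):
  4*(1)^3 = 4
  -2*(1)^2 = -2
  -1*(1)^1 = -1
  constant: 6
Sum: 4 - 2 - 1 + 6 = 7


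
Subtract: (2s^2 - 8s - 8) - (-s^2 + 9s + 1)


Distribute the minus sign:
  (2s^2 - 8s - 8)
- (-s^2 + 9s + 1)
Negate second polynomial: s^2 - 9s - 1
Add: 3s^2 - 17s - 9


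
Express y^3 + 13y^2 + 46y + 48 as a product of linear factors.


Try integer roots (divisors of 48). y=-2: p(-2)=0.
Divide out (y + 2): quotient is y^2 + 11y + 24.
Factor the quadratic: (y + 3)(y + 8)
Result: (y + 2)(y + 3)(y + 8)


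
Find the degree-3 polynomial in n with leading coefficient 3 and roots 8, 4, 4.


p(n) = 3(n - 8)(n - 4)(n - 4)
Expand: 3n^3 - 48n^2 + 240n - 384


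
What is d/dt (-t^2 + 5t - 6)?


Apply the power rule term by term:
  d/dt(-t^2) = -2t
  d/dt(5t) = 5
  d/dt(-6) = 0
p'(t) = -2t + 5


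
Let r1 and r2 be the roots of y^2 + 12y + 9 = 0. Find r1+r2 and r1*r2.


For ay^2+by+c=0: sum = -b/a, product = c/a.
a=1, b=12, c=9
Sum = -(12)/1 = -12
Product = (9)/1 = 9


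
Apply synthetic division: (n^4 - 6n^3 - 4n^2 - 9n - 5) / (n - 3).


Synthetic division with c = 3. Coefficients: 1, -6, -4, -9, -5
Bring down 1.
  1 * 3 = 3; 3 - 6 = -3
  -3 * 3 = -9; -9 - 4 = -13
  -13 * 3 = -39; -39 - 9 = -48
  -48 * 3 = -144; -144 - 5 = -149
Quotient: n^3 - 3n^2 - 13n - 48, Remainder: -149


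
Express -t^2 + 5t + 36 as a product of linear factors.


Roots satisfy r1 + r2 = -b/a = 5 and r1*r2 = c/a = -36.
So r1 = 9, r2 = -4.
-t^2 + 5t + 36 = -(t - r1)(t - r2) = -(t - 9)(t + 4)


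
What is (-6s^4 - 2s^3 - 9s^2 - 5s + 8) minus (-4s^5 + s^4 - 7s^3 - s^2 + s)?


Distribute the minus sign:
  (-6s^4 - 2s^3 - 9s^2 - 5s + 8)
- (-4s^5 + s^4 - 7s^3 - s^2 + s)
Negate second polynomial: 4s^5 - s^4 + 7s^3 + s^2 - s
Add: 4s^5 - 7s^4 + 5s^3 - 8s^2 - 6s + 8


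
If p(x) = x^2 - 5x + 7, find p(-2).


Using direct substitution:
  1 * (-2)^2 = 4
  -5 * (-2)^1 = 10
  constant: 7
Sum = 4 + 10 + 7 = 21


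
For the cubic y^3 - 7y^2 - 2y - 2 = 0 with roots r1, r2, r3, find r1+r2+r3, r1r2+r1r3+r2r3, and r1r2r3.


Monic cubic y^3+by^2+cy+d=0: sum=-b, pairwise sum=c, product=-d.
b=-7, c=-2, d=-2
r1+r2+r3 = 7
r1r2+r1r3+r2r3 = -2
r1r2r3 = 2


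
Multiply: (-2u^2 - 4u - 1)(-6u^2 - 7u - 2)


Distribute each term of the first polynomial:
  (-2u^2)(-6u^2 - 7u - 2) = 12u^4 + 14u^3 + 4u^2
  (-4u)(-6u^2 - 7u - 2) = 24u^3 + 28u^2 + 8u
  (-1)(-6u^2 - 7u - 2) = 6u^2 + 7u + 2
Sum: 12u^4 + 38u^3 + 38u^2 + 15u + 2


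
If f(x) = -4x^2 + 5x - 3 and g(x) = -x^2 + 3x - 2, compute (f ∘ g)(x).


Substitute g(x) into f:
f(g(x)) = -4*(-x^2 + 3x - 2)^2 + 5*(-x^2 + 3x - 2) + (-3)
(-x^2 + 3x - 2)^2 = x^4 - 6x^3 + 13x^2 - 12x + 4
Expand and combine: -4x^4 + 24x^3 - 57x^2 + 63x - 29


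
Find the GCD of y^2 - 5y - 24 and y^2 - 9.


Factor each:
  y^2 - 5y - 24 = (y + 3)(y - 8)
  y^2 - 9 = (y + 3)(y - 3)
Common monic factor: y + 3


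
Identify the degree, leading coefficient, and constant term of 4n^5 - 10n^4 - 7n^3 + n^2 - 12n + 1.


Highest power of n is 5, with coefficient 4. Constant term is 1.
Degree = 5, leading coefficient = 4, constant term = 1


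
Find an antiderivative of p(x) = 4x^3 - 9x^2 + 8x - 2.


Reverse power rule on each term:
  ∫ 4x^3 dx = x^4
  ∫ -9x^2 dx = -3x^3
  ∫ 8x dx = 4x^2
  ∫ -2 dx = -2x
F(x) = x^4 - 3x^3 + 4x^2 - 2x + C


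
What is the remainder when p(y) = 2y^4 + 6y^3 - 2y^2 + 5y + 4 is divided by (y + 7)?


By the Remainder Theorem, the remainder equals p(-7):
  2*(-7)^4 = 4802
  6*(-7)^3 = -2058
  -2*(-7)^2 = -98
  5*(-7)^1 = -35
  constant: 4
Sum: 4802 - 2058 - 98 - 35 + 4 = 2615


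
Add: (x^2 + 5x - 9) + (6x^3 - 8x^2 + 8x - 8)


Align terms by degree and add:
  x^2 + 5x - 9
+ 6x^3 - 8x^2 + 8x - 8
= 6x^3 - 7x^2 + 13x - 17


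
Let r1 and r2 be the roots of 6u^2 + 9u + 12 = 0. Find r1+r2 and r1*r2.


For au^2+bu+c=0: sum = -b/a, product = c/a.
a=6, b=9, c=12
Sum = -(9)/6 = -3/2
Product = (12)/6 = 2


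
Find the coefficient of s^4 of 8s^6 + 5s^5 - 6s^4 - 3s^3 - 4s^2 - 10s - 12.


Read off the coefficient of s^4: -6


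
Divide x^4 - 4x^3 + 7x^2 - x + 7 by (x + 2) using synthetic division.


Synthetic division with c = -2. Coefficients: 1, -4, 7, -1, 7
Bring down 1.
  1 * -2 = -2; -2 - 4 = -6
  -6 * -2 = 12; 12 + 7 = 19
  19 * -2 = -38; -38 - 1 = -39
  -39 * -2 = 78; 78 + 7 = 85
Quotient: x^3 - 6x^2 + 19x - 39, Remainder: 85


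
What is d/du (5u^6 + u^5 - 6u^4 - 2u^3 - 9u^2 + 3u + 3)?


Apply the power rule term by term:
  d/du(5u^6) = 30u^5
  d/du(u^5) = 5u^4
  d/du(-6u^4) = -24u^3
  d/du(-2u^3) = -6u^2
  d/du(-9u^2) = -18u
  d/du(3u) = 3
  d/du(3) = 0
p'(u) = 30u^5 + 5u^4 - 24u^3 - 6u^2 - 18u + 3


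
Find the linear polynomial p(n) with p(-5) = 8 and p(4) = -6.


p(n) = mn + b. Using p(-5)=8, p(4)=-6:
m = (8 + 6)/(-5 - 4) = 14/-9 = -14/9
b = 8 - m*(-5) = 8 - 70/9 = 2/9
p(n) = -(14/9)n + (2/9)


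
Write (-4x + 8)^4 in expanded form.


Expand (-4x + 8)^4 by repeated multiplication:
  (-4x + 8)^2 = 16x^2 - 64x + 64
  (-4x + 8)^3 = -64x^3 + 384x^2 - 768x + 512
= 256x^4 - 2048x^3 + 6144x^2 - 8192x + 4096


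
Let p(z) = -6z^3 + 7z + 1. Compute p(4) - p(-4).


p(4) = -355
p(-4) = 357
p(4) - p(-4) = -355 - 357 = -712


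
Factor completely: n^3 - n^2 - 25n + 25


Try integer roots (divisors of 25). n=-5: p(-5)=0.
Divide out (n + 5): quotient is n^2 - 6n + 5.
Factor the quadratic: (n - 1)(n - 5)
Result: (n + 5)(n - 1)(n - 5)


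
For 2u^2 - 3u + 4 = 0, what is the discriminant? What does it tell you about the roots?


D = b^2 - 4ac = (-3)^2 - 4(2)(4) = 9 - 32 = -23
Since D < 0: two complex conjugate roots (no real roots)


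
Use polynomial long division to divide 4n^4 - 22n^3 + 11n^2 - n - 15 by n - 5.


(4n^4 - 22n^3 + 11n^2 - n - 15) / (n - 5)
Step 1: 4n^3 * (n - 5) = 4n^4 - 20n^3; subtract.
Step 2: -2n^2 * (n - 5) = -2n^3 + 10n^2; subtract.
Step 3: n * (n - 5) = n^2 - 5n; subtract.
Step 4: 4 * (n - 5) = 4n - 20; subtract.
Quotient: 4n^3 - 2n^2 + n + 4, Remainder: 5


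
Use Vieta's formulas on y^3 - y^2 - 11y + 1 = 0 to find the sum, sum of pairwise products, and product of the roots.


Monic cubic y^3+by^2+cy+d=0: sum=-b, pairwise sum=c, product=-d.
b=-1, c=-11, d=1
r1+r2+r3 = 1
r1r2+r1r3+r2r3 = -11
r1r2r3 = -1


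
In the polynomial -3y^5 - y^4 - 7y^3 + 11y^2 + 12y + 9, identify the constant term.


Read off the constant term: 9


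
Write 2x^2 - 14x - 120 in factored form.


Roots satisfy r1 + r2 = -b/a = 7 and r1*r2 = c/a = -60.
So r1 = 12, r2 = -5.
2x^2 - 14x - 120 = 2(x - r1)(x - r2) = 2(x - 12)(x + 5)


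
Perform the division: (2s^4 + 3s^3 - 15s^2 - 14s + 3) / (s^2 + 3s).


(2s^4 + 3s^3 - 15s^2 - 14s + 3) / (s^2 + 3s)
Step 1: 2s^2 * (s^2 + 3s) = 2s^4 + 6s^3; subtract.
Step 2: -3s * (s^2 + 3s) = -3s^3 - 9s^2; subtract.
Step 3: -6 * (s^2 + 3s) = -6s^2 - 18s; subtract.
Quotient: 2s^2 - 3s - 6, Remainder: 4s + 3


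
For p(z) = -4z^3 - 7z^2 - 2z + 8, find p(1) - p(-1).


p(1) = -5
p(-1) = 7
p(1) - p(-1) = -5 - 7 = -12


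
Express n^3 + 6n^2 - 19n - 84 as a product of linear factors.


Try integer roots (divisors of -84). n=-7: p(-7)=0.
Divide out (n + 7): quotient is n^2 - n - 12.
Factor the quadratic: (n + 3)(n - 4)
Result: (n + 7)(n + 3)(n - 4)


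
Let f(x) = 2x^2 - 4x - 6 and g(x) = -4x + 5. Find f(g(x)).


Substitute g(x) into f:
f(g(x)) = 2*(-4x + 5)^2 + (-4)*(-4x + 5) + (-6)
(-4x + 5)^2 = 16x^2 - 40x + 25
Expand and combine: 32x^2 - 64x + 24


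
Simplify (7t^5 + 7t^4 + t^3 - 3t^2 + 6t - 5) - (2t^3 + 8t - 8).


Distribute the minus sign:
  (7t^5 + 7t^4 + t^3 - 3t^2 + 6t - 5)
- (2t^3 + 8t - 8)
Negate second polynomial: -2t^3 - 8t + 8
Add: 7t^5 + 7t^4 - t^3 - 3t^2 - 2t + 3


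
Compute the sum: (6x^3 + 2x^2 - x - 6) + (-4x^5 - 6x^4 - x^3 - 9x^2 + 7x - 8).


Align terms by degree and add:
  6x^3 + 2x^2 - x - 6
  -4x^5 - 6x^4 - x^3 - 9x^2 + 7x - 8
= -4x^5 - 6x^4 + 5x^3 - 7x^2 + 6x - 14


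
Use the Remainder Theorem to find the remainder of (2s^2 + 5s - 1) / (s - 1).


By the Remainder Theorem, the remainder equals p(1):
  2*(1)^2 = 2
  5*(1)^1 = 5
  constant: -1
Sum: 2 + 5 - 1 = 6


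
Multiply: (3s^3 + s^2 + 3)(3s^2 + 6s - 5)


Distribute each term of the first polynomial:
  (3s^3)(3s^2 + 6s - 5) = 9s^5 + 18s^4 - 15s^3
  (s^2)(3s^2 + 6s - 5) = 3s^4 + 6s^3 - 5s^2
  (3)(3s^2 + 6s - 5) = 9s^2 + 18s - 15
Sum: 9s^5 + 21s^4 - 9s^3 + 4s^2 + 18s - 15


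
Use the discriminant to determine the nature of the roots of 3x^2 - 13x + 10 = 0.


D = b^2 - 4ac = (-13)^2 - 4(3)(10) = 169 - 120 = 49
Since D > 0: two distinct rational roots


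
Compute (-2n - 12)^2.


Expand (-2n - 12)^2 by repeated multiplication:
= 4n^2 + 48n + 144


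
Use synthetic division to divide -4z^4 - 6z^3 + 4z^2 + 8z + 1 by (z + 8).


Synthetic division with c = -8. Coefficients: -4, -6, 4, 8, 1
Bring down -4.
  -4 * -8 = 32; 32 - 6 = 26
  26 * -8 = -208; -208 + 4 = -204
  -204 * -8 = 1632; 1632 + 8 = 1640
  1640 * -8 = -13120; -13120 + 1 = -13119
Quotient: -4z^3 + 26z^2 - 204z + 1640, Remainder: -13119


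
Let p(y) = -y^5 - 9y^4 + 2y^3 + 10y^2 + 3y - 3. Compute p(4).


Using direct substitution:
  -1 * (4)^5 = -1024
  -9 * (4)^4 = -2304
  2 * (4)^3 = 128
  10 * (4)^2 = 160
  3 * (4)^1 = 12
  constant: -3
Sum = -1024 - 2304 + 128 + 160 + 12 - 3 = -3031


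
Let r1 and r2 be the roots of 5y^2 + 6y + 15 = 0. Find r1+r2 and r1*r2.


For ay^2+by+c=0: sum = -b/a, product = c/a.
a=5, b=6, c=15
Sum = -(6)/5 = -6/5
Product = (15)/5 = 3


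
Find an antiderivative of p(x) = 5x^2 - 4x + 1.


Reverse power rule on each term:
  ∫ 5x^2 dx = (5/3)x^3
  ∫ -4x dx = -2x^2
  ∫ 1 dx = x
F(x) = (5/3)x^3 - 2x^2 + x + C


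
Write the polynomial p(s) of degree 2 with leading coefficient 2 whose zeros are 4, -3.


p(s) = 2(s - 4)(s + 3)
Expand: 2s^2 - 2s - 24


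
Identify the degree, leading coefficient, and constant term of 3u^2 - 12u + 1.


Highest power of u is 2, with coefficient 3. Constant term is 1.
Degree = 2, leading coefficient = 3, constant term = 1


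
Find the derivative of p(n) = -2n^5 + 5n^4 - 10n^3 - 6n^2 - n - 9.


Apply the power rule term by term:
  d/dn(-2n^5) = -10n^4
  d/dn(5n^4) = 20n^3
  d/dn(-10n^3) = -30n^2
  d/dn(-6n^2) = -12n
  d/dn(-n) = -1
  d/dn(-9) = 0
p'(n) = -10n^4 + 20n^3 - 30n^2 - 12n - 1


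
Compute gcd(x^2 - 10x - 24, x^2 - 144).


Factor each:
  x^2 - 10x - 24 = (x - 12)(x + 2)
  x^2 - 144 = (x - 12)(x + 12)
Common monic factor: x - 12


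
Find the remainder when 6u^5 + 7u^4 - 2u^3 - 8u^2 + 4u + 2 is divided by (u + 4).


By the Remainder Theorem, the remainder equals p(-4):
  6*(-4)^5 = -6144
  7*(-4)^4 = 1792
  -2*(-4)^3 = 128
  -8*(-4)^2 = -128
  4*(-4)^1 = -16
  constant: 2
Sum: -6144 + 1792 + 128 - 128 - 16 + 2 = -4366


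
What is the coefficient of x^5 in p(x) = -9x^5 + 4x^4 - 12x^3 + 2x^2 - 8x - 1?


Read off the coefficient of x^5: -9


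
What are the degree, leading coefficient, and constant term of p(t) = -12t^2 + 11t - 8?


Highest power of t is 2, with coefficient -12. Constant term is -8.
Degree = 2, leading coefficient = -12, constant term = -8


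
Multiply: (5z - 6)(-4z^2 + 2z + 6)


Distribute each term of the first polynomial:
  (5z)(-4z^2 + 2z + 6) = -20z^3 + 10z^2 + 30z
  (-6)(-4z^2 + 2z + 6) = 24z^2 - 12z - 36
Sum: -20z^3 + 34z^2 + 18z - 36


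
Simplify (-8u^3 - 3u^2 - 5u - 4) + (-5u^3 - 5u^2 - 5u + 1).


Align terms by degree and add:
  -8u^3 - 3u^2 - 5u - 4
  -5u^3 - 5u^2 - 5u + 1
= -13u^3 - 8u^2 - 10u - 3


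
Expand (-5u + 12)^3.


Expand (-5u + 12)^3 by repeated multiplication:
  (-5u + 12)^2 = 25u^2 - 120u + 144
= -125u^3 + 900u^2 - 2160u + 1728


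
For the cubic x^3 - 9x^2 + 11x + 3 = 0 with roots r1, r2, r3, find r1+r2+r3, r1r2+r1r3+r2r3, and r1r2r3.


Monic cubic x^3+bx^2+cx+d=0: sum=-b, pairwise sum=c, product=-d.
b=-9, c=11, d=3
r1+r2+r3 = 9
r1r2+r1r3+r2r3 = 11
r1r2r3 = -3


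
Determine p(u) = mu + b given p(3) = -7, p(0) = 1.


p(u) = mu + b. Using p(3)=-7, p(0)=1:
m = (-7 - 1)/(3) = -8/3 = -8/3
b = -7 - m*(3) = -7 + 8 = 1
p(u) = -(8/3)u + 1


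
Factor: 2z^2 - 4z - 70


Roots satisfy r1 + r2 = -b/a = 2 and r1*r2 = c/a = -35.
So r1 = -5, r2 = 7.
2z^2 - 4z - 70 = 2(z - r1)(z - r2) = 2(z + 5)(z - 7)


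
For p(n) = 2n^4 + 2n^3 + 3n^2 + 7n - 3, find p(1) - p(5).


p(1) = 11
p(5) = 1607
p(1) - p(5) = 11 - 1607 = -1596


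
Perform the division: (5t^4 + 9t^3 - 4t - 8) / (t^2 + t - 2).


(5t^4 + 9t^3 - 4t - 8) / (t^2 + t - 2)
Step 1: 5t^2 * (t^2 + t - 2) = 5t^4 + 5t^3 - 10t^2; subtract.
Step 2: 4t * (t^2 + t - 2) = 4t^3 + 4t^2 - 8t; subtract.
Step 3: 6 * (t^2 + t - 2) = 6t^2 + 6t - 12; subtract.
Quotient: 5t^2 + 4t + 6, Remainder: -2t + 4


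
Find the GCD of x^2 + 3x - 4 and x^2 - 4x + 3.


Factor each:
  x^2 + 3x - 4 = (x - 1)(x + 4)
  x^2 - 4x + 3 = (x - 1)(x - 3)
Common monic factor: x - 1


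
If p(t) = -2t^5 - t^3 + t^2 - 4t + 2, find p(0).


Using direct substitution:
  -2 * (0)^5 = 0
  0 * (0)^4 = 0
  -1 * (0)^3 = 0
  1 * (0)^2 = 0
  -4 * (0)^1 = 0
  constant: 2
Sum = 0 + 0 + 0 + 0 + 0 + 2 = 2


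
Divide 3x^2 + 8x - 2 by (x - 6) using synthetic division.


Synthetic division with c = 6. Coefficients: 3, 8, -2
Bring down 3.
  3 * 6 = 18; 18 + 8 = 26
  26 * 6 = 156; 156 - 2 = 154
Quotient: 3x + 26, Remainder: 154


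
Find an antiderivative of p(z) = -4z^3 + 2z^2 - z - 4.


Reverse power rule on each term:
  ∫ -4z^3 dz = -z^4
  ∫ 2z^2 dz = (2/3)z^3
  ∫ -z dz = -(1/2)z^2
  ∫ -4 dz = -4z
F(z) = -z^4 + (2/3)z^3 - (1/2)z^2 - 4z + C


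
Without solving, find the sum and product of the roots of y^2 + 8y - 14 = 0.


For ay^2+by+c=0: sum = -b/a, product = c/a.
a=1, b=8, c=-14
Sum = -(8)/1 = -8
Product = (-14)/1 = -14


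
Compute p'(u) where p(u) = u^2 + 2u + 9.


Apply the power rule term by term:
  d/du(u^2) = 2u
  d/du(2u) = 2
  d/du(9) = 0
p'(u) = 2u + 2


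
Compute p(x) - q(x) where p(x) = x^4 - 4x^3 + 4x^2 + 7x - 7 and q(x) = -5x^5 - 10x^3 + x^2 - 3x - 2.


Distribute the minus sign:
  (x^4 - 4x^3 + 4x^2 + 7x - 7)
- (-5x^5 - 10x^3 + x^2 - 3x - 2)
Negate second polynomial: 5x^5 + 10x^3 - x^2 + 3x + 2
Add: 5x^5 + x^4 + 6x^3 + 3x^2 + 10x - 5


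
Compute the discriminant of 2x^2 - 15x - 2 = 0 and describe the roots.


D = b^2 - 4ac = (-15)^2 - 4(2)(-2) = 225 + 16 = 241
Since D > 0: two distinct irrational roots


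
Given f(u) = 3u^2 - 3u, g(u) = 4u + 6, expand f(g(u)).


Substitute g(u) into f:
f(g(u)) = 3*(4u + 6)^2 + (-3)*(4u + 6)
(4u + 6)^2 = 16u^2 + 48u + 36
Expand and combine: 48u^2 + 132u + 90


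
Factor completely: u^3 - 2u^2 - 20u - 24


Try integer roots (divisors of -24). u=-2: p(-2)=0.
Divide out (u + 2): quotient is u^2 - 4u - 12.
Factor the quadratic: (u - 6)(u + 2)
Result: (u + 2)(u - 6)(u + 2)


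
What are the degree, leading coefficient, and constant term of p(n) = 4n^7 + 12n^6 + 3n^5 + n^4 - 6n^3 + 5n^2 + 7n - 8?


Highest power of n is 7, with coefficient 4. Constant term is -8.
Degree = 7, leading coefficient = 4, constant term = -8


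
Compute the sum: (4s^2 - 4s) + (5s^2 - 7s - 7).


Align terms by degree and add:
  4s^2 - 4s
+ 5s^2 - 7s - 7
= 9s^2 - 11s - 7


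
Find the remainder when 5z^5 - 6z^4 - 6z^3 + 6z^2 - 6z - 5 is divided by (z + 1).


By the Remainder Theorem, the remainder equals p(-1):
  5*(-1)^5 = -5
  -6*(-1)^4 = -6
  -6*(-1)^3 = 6
  6*(-1)^2 = 6
  -6*(-1)^1 = 6
  constant: -5
Sum: -5 - 6 + 6 + 6 + 6 - 5 = 2


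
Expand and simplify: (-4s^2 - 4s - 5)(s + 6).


Distribute each term of the first polynomial:
  (-4s^2)(s + 6) = -4s^3 - 24s^2
  (-4s)(s + 6) = -4s^2 - 24s
  (-5)(s + 6) = -5s - 30
Sum: -4s^3 - 28s^2 - 29s - 30


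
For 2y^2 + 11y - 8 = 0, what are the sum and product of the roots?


For ay^2+by+c=0: sum = -b/a, product = c/a.
a=2, b=11, c=-8
Sum = -(11)/2 = -11/2
Product = (-8)/2 = -4


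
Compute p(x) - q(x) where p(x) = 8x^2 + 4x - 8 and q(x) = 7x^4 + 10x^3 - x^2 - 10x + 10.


Distribute the minus sign:
  (8x^2 + 4x - 8)
- (7x^4 + 10x^3 - x^2 - 10x + 10)
Negate second polynomial: -7x^4 - 10x^3 + x^2 + 10x - 10
Add: -7x^4 - 10x^3 + 9x^2 + 14x - 18


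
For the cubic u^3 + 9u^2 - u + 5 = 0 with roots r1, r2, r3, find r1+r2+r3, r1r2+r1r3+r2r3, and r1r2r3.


Monic cubic u^3+bu^2+cu+d=0: sum=-b, pairwise sum=c, product=-d.
b=9, c=-1, d=5
r1+r2+r3 = -9
r1r2+r1r3+r2r3 = -1
r1r2r3 = -5


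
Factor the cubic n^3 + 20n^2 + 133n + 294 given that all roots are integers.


Try integer roots (divisors of 294). n=-7: p(-7)=0.
Divide out (n + 7): quotient is n^2 + 13n + 42.
Factor the quadratic: (n + 7)(n + 6)
Result: (n + 7)(n + 7)(n + 6)


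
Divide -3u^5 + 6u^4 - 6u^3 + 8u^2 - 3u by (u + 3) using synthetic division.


Synthetic division with c = -3. Coefficients: -3, 6, -6, 8, -3, 0
Bring down -3.
  -3 * -3 = 9; 9 + 6 = 15
  15 * -3 = -45; -45 - 6 = -51
  -51 * -3 = 153; 153 + 8 = 161
  161 * -3 = -483; -483 - 3 = -486
  -486 * -3 = 1458; 1458 + 0 = 1458
Quotient: -3u^4 + 15u^3 - 51u^2 + 161u - 486, Remainder: 1458


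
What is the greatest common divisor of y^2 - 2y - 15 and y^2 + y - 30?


Factor each:
  y^2 - 2y - 15 = (y - 5)(y + 3)
  y^2 + y - 30 = (y - 5)(y + 6)
Common monic factor: y - 5


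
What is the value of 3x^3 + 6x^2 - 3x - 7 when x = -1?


Using direct substitution:
  3 * (-1)^3 = -3
  6 * (-1)^2 = 6
  -3 * (-1)^1 = 3
  constant: -7
Sum = -3 + 6 + 3 - 7 = -1


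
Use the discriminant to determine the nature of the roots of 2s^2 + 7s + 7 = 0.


D = b^2 - 4ac = (7)^2 - 4(2)(7) = 49 - 56 = -7
Since D < 0: two complex conjugate roots (no real roots)


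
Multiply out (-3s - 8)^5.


Expand (-3s - 8)^5 by repeated multiplication:
  (-3s - 8)^2 = 9s^2 + 48s + 64
  (-3s - 8)^3 = -27s^3 - 216s^2 - 576s - 512
  (-3s - 8)^4 = 81s^4 + 864s^3 + 3456s^2 + 6144s + 4096
= -243s^5 - 3240s^4 - 17280s^3 - 46080s^2 - 61440s - 32768


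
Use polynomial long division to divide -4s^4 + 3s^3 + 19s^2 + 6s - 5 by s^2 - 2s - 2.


(-4s^4 + 3s^3 + 19s^2 + 6s - 5) / (s^2 - 2s - 2)
Step 1: -4s^2 * (s^2 - 2s - 2) = -4s^4 + 8s^3 + 8s^2; subtract.
Step 2: -5s * (s^2 - 2s - 2) = -5s^3 + 10s^2 + 10s; subtract.
Step 3: 1 * (s^2 - 2s - 2) = s^2 - 2s - 2; subtract.
Quotient: -4s^2 - 5s + 1, Remainder: -2s - 3


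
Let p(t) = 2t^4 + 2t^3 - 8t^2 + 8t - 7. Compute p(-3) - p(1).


p(-3) = 5
p(1) = -3
p(-3) - p(1) = 5 + 3 = 8


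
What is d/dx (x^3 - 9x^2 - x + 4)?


Apply the power rule term by term:
  d/dx(x^3) = 3x^2
  d/dx(-9x^2) = -18x
  d/dx(-x) = -1
  d/dx(4) = 0
p'(x) = 3x^2 - 18x - 1


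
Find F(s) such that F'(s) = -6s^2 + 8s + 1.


Reverse power rule on each term:
  ∫ -6s^2 ds = -2s^3
  ∫ 8s ds = 4s^2
  ∫ 1 ds = s
F(s) = -2s^3 + 4s^2 + s + C


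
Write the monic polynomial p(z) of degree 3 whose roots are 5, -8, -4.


p(z) = (z - 5)(z + 8)(z + 4)
Expand: z^3 + 7z^2 - 28z - 160


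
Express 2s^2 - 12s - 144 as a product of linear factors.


Roots satisfy r1 + r2 = -b/a = 6 and r1*r2 = c/a = -72.
So r1 = 12, r2 = -6.
2s^2 - 12s - 144 = 2(s - r1)(s - r2) = 2(s - 12)(s + 6)


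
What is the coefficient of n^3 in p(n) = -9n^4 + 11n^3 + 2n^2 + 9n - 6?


Read off the coefficient of n^3: 11


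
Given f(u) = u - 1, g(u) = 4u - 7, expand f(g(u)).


Substitute g(u) into f:
f(g(u)) = 1*(4u - 7) + (-1)
Expand and combine: 4u - 8


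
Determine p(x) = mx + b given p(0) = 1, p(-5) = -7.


p(x) = mx + b. Using p(0)=1, p(-5)=-7:
m = (1 + 7)/(0 + 5) = 8/5 = 8/5
b = 1 - m*(0) = 1 = 1
p(x) = (8/5)x + 1


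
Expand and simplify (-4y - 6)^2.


Expand (-4y - 6)^2 by repeated multiplication:
= 16y^2 + 48y + 36


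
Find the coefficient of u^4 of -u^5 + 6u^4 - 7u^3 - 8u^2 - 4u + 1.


Read off the coefficient of u^4: 6


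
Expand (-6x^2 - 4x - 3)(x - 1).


Distribute each term of the first polynomial:
  (-6x^2)(x - 1) = -6x^3 + 6x^2
  (-4x)(x - 1) = -4x^2 + 4x
  (-3)(x - 1) = -3x + 3
Sum: -6x^3 + 2x^2 + x + 3


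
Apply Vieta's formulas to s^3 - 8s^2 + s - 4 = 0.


Monic cubic s^3+bs^2+cs+d=0: sum=-b, pairwise sum=c, product=-d.
b=-8, c=1, d=-4
r1+r2+r3 = 8
r1r2+r1r3+r2r3 = 1
r1r2r3 = 4


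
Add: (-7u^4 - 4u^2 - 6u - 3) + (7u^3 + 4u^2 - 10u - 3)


Align terms by degree and add:
  -7u^4 - 4u^2 - 6u - 3
+ 7u^3 + 4u^2 - 10u - 3
= -7u^4 + 7u^3 - 16u - 6


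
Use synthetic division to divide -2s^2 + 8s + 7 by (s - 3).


Synthetic division with c = 3. Coefficients: -2, 8, 7
Bring down -2.
  -2 * 3 = -6; -6 + 8 = 2
  2 * 3 = 6; 6 + 7 = 13
Quotient: -2s + 2, Remainder: 13


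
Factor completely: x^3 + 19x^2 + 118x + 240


Try integer roots (divisors of 240). x=-8: p(-8)=0.
Divide out (x + 8): quotient is x^2 + 11x + 30.
Factor the quadratic: (x + 5)(x + 6)
Result: (x + 8)(x + 5)(x + 6)


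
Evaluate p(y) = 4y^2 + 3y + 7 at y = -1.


Using direct substitution:
  4 * (-1)^2 = 4
  3 * (-1)^1 = -3
  constant: 7
Sum = 4 - 3 + 7 = 8


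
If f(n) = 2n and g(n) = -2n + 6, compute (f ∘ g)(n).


Substitute g(n) into f:
f(g(n)) = 2*(-2n + 6)
Expand and combine: -4n + 12


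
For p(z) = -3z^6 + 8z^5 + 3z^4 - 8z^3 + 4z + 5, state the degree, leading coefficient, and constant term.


Highest power of z is 6, with coefficient -3. Constant term is 5.
Degree = 6, leading coefficient = -3, constant term = 5
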